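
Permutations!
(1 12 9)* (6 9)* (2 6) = (1 12 2 6 9) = [0, 12, 6, 3, 4, 5, 9, 7, 8, 1, 10, 11, 2]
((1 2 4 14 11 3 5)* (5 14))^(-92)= (3 14 11)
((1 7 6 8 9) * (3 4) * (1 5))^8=((1 7 6 8 9 5)(3 4))^8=(1 6 9)(5 7 8)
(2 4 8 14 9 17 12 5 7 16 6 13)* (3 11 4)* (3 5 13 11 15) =(2 5 7 16 6 11 4 8 14 9 17 12 13)(3 15) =[0, 1, 5, 15, 8, 7, 11, 16, 14, 17, 10, 4, 13, 2, 9, 3, 6, 12]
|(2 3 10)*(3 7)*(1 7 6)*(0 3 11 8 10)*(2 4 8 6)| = 12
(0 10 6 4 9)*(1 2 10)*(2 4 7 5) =(0 1 4 9)(2 10 6 7 5) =[1, 4, 10, 3, 9, 2, 7, 5, 8, 0, 6]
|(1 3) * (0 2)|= 2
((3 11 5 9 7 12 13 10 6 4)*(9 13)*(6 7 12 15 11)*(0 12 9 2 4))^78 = ((0 12 2 4 3 6)(5 13 10 7 15 11))^78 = (15)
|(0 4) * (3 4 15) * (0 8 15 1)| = |(0 1)(3 4 8 15)| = 4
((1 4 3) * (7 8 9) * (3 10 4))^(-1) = ((1 3)(4 10)(7 8 9))^(-1) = (1 3)(4 10)(7 9 8)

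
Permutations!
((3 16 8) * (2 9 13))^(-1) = (2 13 9)(3 8 16)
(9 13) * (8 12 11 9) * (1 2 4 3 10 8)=(1 2 4 3 10 8 12 11 9 13)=[0, 2, 4, 10, 3, 5, 6, 7, 12, 13, 8, 9, 11, 1]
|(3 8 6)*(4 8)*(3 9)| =|(3 4 8 6 9)| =5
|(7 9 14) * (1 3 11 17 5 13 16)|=|(1 3 11 17 5 13 16)(7 9 14)|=21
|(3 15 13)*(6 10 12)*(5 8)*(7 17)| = 6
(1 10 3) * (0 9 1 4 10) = [9, 0, 2, 4, 10, 5, 6, 7, 8, 1, 3] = (0 9 1)(3 4 10)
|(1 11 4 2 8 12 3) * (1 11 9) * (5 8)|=14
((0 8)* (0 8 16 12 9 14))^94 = ((0 16 12 9 14))^94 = (0 14 9 12 16)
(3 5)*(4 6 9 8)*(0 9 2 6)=[9, 1, 6, 5, 0, 3, 2, 7, 4, 8]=(0 9 8 4)(2 6)(3 5)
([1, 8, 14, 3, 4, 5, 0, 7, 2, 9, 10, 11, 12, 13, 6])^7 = [1, 8, 14, 3, 4, 5, 0, 7, 2, 9, 10, 11, 12, 13, 6]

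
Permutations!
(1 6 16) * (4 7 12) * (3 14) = (1 6 16)(3 14)(4 7 12) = [0, 6, 2, 14, 7, 5, 16, 12, 8, 9, 10, 11, 4, 13, 3, 15, 1]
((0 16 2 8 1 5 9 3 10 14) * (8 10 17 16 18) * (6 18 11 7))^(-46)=(0 14 10 2 16 17 3 9 5 1 8 18 6 7 11)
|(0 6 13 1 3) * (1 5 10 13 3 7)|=6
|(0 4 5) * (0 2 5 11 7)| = 4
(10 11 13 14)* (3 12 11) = (3 12 11 13 14 10) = [0, 1, 2, 12, 4, 5, 6, 7, 8, 9, 3, 13, 11, 14, 10]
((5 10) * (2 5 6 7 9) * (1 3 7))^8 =(10)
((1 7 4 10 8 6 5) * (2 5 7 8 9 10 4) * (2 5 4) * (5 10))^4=((1 8 6 7 10 9 5)(2 4))^4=(1 10 8 9 6 5 7)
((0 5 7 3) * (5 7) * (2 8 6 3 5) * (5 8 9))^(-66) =((0 7 8 6 3)(2 9 5))^(-66) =(9)(0 3 6 8 7)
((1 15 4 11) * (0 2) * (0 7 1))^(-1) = (0 11 4 15 1 7 2)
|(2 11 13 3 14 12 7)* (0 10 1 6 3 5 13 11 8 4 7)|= |(0 10 1 6 3 14 12)(2 8 4 7)(5 13)|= 28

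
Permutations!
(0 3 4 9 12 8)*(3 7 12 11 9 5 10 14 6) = [7, 1, 2, 4, 5, 10, 3, 12, 0, 11, 14, 9, 8, 13, 6] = (0 7 12 8)(3 4 5 10 14 6)(9 11)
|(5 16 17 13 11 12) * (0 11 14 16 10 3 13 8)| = 11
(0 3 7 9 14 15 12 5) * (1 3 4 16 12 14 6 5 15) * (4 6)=[6, 3, 2, 7, 16, 0, 5, 9, 8, 4, 10, 11, 15, 13, 1, 14, 12]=(0 6 5)(1 3 7 9 4 16 12 15 14)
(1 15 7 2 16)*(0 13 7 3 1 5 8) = (0 13 7 2 16 5 8)(1 15 3) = [13, 15, 16, 1, 4, 8, 6, 2, 0, 9, 10, 11, 12, 7, 14, 3, 5]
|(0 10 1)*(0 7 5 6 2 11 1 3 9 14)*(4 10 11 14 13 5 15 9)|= 33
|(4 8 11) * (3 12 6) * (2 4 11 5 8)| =6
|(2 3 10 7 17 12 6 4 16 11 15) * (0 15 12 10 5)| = 15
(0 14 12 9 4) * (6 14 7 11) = [7, 1, 2, 3, 0, 5, 14, 11, 8, 4, 10, 6, 9, 13, 12] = (0 7 11 6 14 12 9 4)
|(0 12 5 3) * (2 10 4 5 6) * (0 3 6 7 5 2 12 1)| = 12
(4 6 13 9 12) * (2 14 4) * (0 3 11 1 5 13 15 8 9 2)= (0 3 11 1 5 13 2 14 4 6 15 8 9 12)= [3, 5, 14, 11, 6, 13, 15, 7, 9, 12, 10, 1, 0, 2, 4, 8]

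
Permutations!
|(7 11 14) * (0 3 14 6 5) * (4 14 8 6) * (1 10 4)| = |(0 3 8 6 5)(1 10 4 14 7 11)| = 30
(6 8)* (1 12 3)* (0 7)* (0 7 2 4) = (0 2 4)(1 12 3)(6 8) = [2, 12, 4, 1, 0, 5, 8, 7, 6, 9, 10, 11, 3]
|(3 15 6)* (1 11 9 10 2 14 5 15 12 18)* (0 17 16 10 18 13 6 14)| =|(0 17 16 10 2)(1 11 9 18)(3 12 13 6)(5 15 14)| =60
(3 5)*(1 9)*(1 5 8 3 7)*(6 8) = (1 9 5 7)(3 6 8) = [0, 9, 2, 6, 4, 7, 8, 1, 3, 5]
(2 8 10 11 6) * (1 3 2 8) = (1 3 2)(6 8 10 11) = [0, 3, 1, 2, 4, 5, 8, 7, 10, 9, 11, 6]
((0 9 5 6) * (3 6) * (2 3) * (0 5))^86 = ((0 9)(2 3 6 5))^86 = (9)(2 6)(3 5)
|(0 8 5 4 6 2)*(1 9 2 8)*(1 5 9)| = 7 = |(0 5 4 6 8 9 2)|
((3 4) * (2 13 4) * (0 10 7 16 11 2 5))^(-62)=(0 3 13 11 7)(2 16 10 5 4)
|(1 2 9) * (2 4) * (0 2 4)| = |(0 2 9 1)| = 4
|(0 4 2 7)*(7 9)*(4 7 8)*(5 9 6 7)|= |(0 5 9 8 4 2 6 7)|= 8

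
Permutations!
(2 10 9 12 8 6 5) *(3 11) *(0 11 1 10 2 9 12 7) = (0 11 3 1 10 12 8 6 5 9 7) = [11, 10, 2, 1, 4, 9, 5, 0, 6, 7, 12, 3, 8]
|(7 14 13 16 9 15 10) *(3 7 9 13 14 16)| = 12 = |(3 7 16 13)(9 15 10)|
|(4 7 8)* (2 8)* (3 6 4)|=6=|(2 8 3 6 4 7)|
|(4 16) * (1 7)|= 2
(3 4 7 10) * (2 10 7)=[0, 1, 10, 4, 2, 5, 6, 7, 8, 9, 3]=(2 10 3 4)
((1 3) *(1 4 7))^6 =(1 4)(3 7) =((1 3 4 7))^6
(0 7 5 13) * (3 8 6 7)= (0 3 8 6 7 5 13)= [3, 1, 2, 8, 4, 13, 7, 5, 6, 9, 10, 11, 12, 0]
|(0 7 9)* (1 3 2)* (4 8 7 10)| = |(0 10 4 8 7 9)(1 3 2)| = 6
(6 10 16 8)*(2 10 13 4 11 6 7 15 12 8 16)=[0, 1, 10, 3, 11, 5, 13, 15, 7, 9, 2, 6, 8, 4, 14, 12, 16]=(16)(2 10)(4 11 6 13)(7 15 12 8)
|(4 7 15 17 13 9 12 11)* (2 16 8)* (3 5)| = 24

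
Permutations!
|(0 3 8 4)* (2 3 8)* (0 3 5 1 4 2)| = |(0 8 2 5 1 4 3)| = 7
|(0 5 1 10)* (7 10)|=|(0 5 1 7 10)|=5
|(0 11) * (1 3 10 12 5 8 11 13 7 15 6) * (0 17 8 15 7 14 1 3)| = |(0 13 14 1)(3 10 12 5 15 6)(8 11 17)| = 12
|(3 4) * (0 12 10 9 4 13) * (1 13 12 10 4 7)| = 6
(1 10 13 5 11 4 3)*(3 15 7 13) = (1 10 3)(4 15 7 13 5 11) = [0, 10, 2, 1, 15, 11, 6, 13, 8, 9, 3, 4, 12, 5, 14, 7]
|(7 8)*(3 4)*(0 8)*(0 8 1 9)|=|(0 1 9)(3 4)(7 8)|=6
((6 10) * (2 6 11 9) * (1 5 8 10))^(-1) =((1 5 8 10 11 9 2 6))^(-1) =(1 6 2 9 11 10 8 5)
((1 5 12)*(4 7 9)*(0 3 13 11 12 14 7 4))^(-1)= (0 9 7 14 5 1 12 11 13 3)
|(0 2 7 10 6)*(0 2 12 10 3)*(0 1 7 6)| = |(0 12 10)(1 7 3)(2 6)| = 6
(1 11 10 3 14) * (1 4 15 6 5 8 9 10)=[0, 11, 2, 14, 15, 8, 5, 7, 9, 10, 3, 1, 12, 13, 4, 6]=(1 11)(3 14 4 15 6 5 8 9 10)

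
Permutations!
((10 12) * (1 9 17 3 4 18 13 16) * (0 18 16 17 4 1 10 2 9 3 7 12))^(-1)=(0 10 16 4 9 2 12 7 17 13 18)(1 3)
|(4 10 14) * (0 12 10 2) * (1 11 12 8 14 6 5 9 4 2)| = 8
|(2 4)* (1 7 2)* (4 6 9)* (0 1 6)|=|(0 1 7 2)(4 6 9)|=12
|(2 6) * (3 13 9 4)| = 4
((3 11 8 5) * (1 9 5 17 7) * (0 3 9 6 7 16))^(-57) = (0 8)(3 17)(5 9)(11 16)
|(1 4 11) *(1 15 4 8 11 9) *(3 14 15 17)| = |(1 8 11 17 3 14 15 4 9)| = 9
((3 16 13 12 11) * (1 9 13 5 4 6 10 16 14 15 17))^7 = (1 15 3 12 9 17 14 11 13)(4 10 5 6 16)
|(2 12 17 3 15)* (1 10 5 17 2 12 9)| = |(1 10 5 17 3 15 12 2 9)| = 9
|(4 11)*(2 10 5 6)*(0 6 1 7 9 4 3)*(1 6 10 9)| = |(0 10 5 6 2 9 4 11 3)(1 7)| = 18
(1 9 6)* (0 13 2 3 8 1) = [13, 9, 3, 8, 4, 5, 0, 7, 1, 6, 10, 11, 12, 2] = (0 13 2 3 8 1 9 6)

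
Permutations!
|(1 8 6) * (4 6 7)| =|(1 8 7 4 6)| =5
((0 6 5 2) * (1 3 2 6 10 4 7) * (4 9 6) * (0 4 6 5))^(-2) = ((0 10 9 5 6)(1 3 2 4 7))^(-2) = (0 5 10 6 9)(1 4 3 7 2)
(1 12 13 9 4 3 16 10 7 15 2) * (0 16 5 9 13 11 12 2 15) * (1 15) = (0 16 10 7)(1 2 15)(3 5 9 4)(11 12) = [16, 2, 15, 5, 3, 9, 6, 0, 8, 4, 7, 12, 11, 13, 14, 1, 10]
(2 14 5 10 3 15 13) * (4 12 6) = (2 14 5 10 3 15 13)(4 12 6) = [0, 1, 14, 15, 12, 10, 4, 7, 8, 9, 3, 11, 6, 2, 5, 13]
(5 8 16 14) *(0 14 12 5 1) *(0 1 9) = (0 14 9)(5 8 16 12) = [14, 1, 2, 3, 4, 8, 6, 7, 16, 0, 10, 11, 5, 13, 9, 15, 12]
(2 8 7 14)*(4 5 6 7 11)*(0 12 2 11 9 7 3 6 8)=(0 12 2)(3 6)(4 5 8 9 7 14 11)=[12, 1, 0, 6, 5, 8, 3, 14, 9, 7, 10, 4, 2, 13, 11]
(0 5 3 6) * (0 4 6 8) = (0 5 3 8)(4 6) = [5, 1, 2, 8, 6, 3, 4, 7, 0]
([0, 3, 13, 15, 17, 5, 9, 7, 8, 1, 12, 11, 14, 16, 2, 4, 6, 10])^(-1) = (1 9 6 16 13 2 14 12 10 17 4 15 3)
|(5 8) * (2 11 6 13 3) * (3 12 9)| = 14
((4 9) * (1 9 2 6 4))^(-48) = ((1 9)(2 6 4))^(-48) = (9)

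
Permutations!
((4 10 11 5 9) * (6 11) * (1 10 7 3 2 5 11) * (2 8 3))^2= (11)(1 6 10)(2 9 7 5 4)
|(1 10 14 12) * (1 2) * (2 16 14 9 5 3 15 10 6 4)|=|(1 6 4 2)(3 15 10 9 5)(12 16 14)|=60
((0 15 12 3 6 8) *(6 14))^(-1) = ((0 15 12 3 14 6 8))^(-1) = (0 8 6 14 3 12 15)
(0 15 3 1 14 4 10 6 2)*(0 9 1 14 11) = (0 15 3 14 4 10 6 2 9 1 11) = [15, 11, 9, 14, 10, 5, 2, 7, 8, 1, 6, 0, 12, 13, 4, 3]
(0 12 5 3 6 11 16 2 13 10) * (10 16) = (0 12 5 3 6 11 10)(2 13 16) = [12, 1, 13, 6, 4, 3, 11, 7, 8, 9, 0, 10, 5, 16, 14, 15, 2]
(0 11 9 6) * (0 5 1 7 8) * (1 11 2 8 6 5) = (0 2 8)(1 7 6)(5 11 9) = [2, 7, 8, 3, 4, 11, 1, 6, 0, 5, 10, 9]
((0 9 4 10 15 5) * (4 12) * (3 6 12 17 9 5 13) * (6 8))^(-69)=(0 5)(3 12 15 8 4 13 6 10)(9 17)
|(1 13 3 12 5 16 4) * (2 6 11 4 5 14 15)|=|(1 13 3 12 14 15 2 6 11 4)(5 16)|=10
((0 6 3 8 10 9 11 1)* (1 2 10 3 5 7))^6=(0 6 5 7 1)(2 9)(10 11)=((0 6 5 7 1)(2 10 9 11)(3 8))^6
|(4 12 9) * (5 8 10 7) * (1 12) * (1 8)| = |(1 12 9 4 8 10 7 5)| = 8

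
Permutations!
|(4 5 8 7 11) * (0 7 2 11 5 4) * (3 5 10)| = |(0 7 10 3 5 8 2 11)| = 8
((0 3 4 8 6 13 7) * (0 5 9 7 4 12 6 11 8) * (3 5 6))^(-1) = ((0 5 9 7 6 13 4)(3 12)(8 11))^(-1) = (0 4 13 6 7 9 5)(3 12)(8 11)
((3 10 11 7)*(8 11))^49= (3 7 11 8 10)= ((3 10 8 11 7))^49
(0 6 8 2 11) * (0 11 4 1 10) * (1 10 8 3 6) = (11)(0 1 8 2 4 10)(3 6) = [1, 8, 4, 6, 10, 5, 3, 7, 2, 9, 0, 11]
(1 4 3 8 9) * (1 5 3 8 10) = (1 4 8 9 5 3 10) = [0, 4, 2, 10, 8, 3, 6, 7, 9, 5, 1]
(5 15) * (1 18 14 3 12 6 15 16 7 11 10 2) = (1 18 14 3 12 6 15 5 16 7 11 10 2) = [0, 18, 1, 12, 4, 16, 15, 11, 8, 9, 2, 10, 6, 13, 3, 5, 7, 17, 14]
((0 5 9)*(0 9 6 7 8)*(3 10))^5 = ((0 5 6 7 8)(3 10))^5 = (3 10)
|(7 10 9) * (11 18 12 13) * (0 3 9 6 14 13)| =|(0 3 9 7 10 6 14 13 11 18 12)| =11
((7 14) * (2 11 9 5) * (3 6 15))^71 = (2 5 9 11)(3 15 6)(7 14)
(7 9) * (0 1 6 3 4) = [1, 6, 2, 4, 0, 5, 3, 9, 8, 7] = (0 1 6 3 4)(7 9)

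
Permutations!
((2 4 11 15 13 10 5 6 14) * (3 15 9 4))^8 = ((2 3 15 13 10 5 6 14)(4 11 9))^8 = (15)(4 9 11)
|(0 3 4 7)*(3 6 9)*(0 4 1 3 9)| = 2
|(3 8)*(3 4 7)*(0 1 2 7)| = 7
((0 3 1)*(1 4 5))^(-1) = ((0 3 4 5 1))^(-1) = (0 1 5 4 3)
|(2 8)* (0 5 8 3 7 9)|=7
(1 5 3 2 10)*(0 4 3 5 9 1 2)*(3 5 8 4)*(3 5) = (0 5 8 4 3)(1 9)(2 10) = [5, 9, 10, 0, 3, 8, 6, 7, 4, 1, 2]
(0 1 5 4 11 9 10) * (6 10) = (0 1 5 4 11 9 6 10) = [1, 5, 2, 3, 11, 4, 10, 7, 8, 6, 0, 9]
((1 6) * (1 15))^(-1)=(1 15 6)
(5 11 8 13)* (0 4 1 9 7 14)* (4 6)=(0 6 4 1 9 7 14)(5 11 8 13)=[6, 9, 2, 3, 1, 11, 4, 14, 13, 7, 10, 8, 12, 5, 0]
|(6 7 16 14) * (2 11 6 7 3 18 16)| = 8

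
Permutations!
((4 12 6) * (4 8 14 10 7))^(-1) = (4 7 10 14 8 6 12)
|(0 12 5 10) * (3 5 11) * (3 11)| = 5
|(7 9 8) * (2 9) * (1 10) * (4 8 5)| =6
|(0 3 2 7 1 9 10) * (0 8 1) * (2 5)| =|(0 3 5 2 7)(1 9 10 8)| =20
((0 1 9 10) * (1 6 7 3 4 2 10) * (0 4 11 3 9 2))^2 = (11)(0 7 1 10)(2 4 6 9)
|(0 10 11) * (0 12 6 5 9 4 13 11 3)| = |(0 10 3)(4 13 11 12 6 5 9)| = 21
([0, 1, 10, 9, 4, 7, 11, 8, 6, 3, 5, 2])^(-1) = [0, 1, 11, 9, 4, 10, 8, 5, 7, 3, 2, 6]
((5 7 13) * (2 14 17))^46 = ((2 14 17)(5 7 13))^46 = (2 14 17)(5 7 13)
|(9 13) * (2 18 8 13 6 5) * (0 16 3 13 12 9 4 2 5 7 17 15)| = |(0 16 3 13 4 2 18 8 12 9 6 7 17 15)| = 14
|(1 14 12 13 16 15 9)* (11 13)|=|(1 14 12 11 13 16 15 9)|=8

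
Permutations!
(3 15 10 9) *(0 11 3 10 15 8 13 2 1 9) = (15)(0 11 3 8 13 2 1 9 10) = [11, 9, 1, 8, 4, 5, 6, 7, 13, 10, 0, 3, 12, 2, 14, 15]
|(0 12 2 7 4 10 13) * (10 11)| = 8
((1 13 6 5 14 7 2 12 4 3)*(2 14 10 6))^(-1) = (1 3 4 12 2 13)(5 6 10)(7 14)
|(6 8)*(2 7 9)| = |(2 7 9)(6 8)| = 6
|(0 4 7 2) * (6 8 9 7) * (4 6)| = |(0 6 8 9 7 2)| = 6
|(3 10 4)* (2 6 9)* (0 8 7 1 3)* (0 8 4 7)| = |(0 4 8)(1 3 10 7)(2 6 9)| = 12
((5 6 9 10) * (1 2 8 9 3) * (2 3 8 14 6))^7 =((1 3)(2 14 6 8 9 10 5))^7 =(14)(1 3)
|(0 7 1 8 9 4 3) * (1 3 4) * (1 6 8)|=3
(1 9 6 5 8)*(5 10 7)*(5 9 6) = [0, 6, 2, 3, 4, 8, 10, 9, 1, 5, 7] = (1 6 10 7 9 5 8)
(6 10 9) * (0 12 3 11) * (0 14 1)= [12, 0, 2, 11, 4, 5, 10, 7, 8, 6, 9, 14, 3, 13, 1]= (0 12 3 11 14 1)(6 10 9)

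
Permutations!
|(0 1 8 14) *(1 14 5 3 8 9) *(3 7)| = 4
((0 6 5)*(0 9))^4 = (9)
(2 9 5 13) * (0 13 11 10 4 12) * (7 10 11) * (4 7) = (0 13 2 9 5 4 12)(7 10) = [13, 1, 9, 3, 12, 4, 6, 10, 8, 5, 7, 11, 0, 2]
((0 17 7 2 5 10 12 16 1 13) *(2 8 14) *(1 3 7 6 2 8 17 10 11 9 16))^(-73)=((0 10 12 1 13)(2 5 11 9 16 3 7 17 6)(8 14))^(-73)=(0 12 13 10 1)(2 6 17 7 3 16 9 11 5)(8 14)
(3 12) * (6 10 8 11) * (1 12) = (1 12 3)(6 10 8 11) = [0, 12, 2, 1, 4, 5, 10, 7, 11, 9, 8, 6, 3]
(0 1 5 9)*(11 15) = [1, 5, 2, 3, 4, 9, 6, 7, 8, 0, 10, 15, 12, 13, 14, 11] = (0 1 5 9)(11 15)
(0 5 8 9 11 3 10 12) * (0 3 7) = (0 5 8 9 11 7)(3 10 12) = [5, 1, 2, 10, 4, 8, 6, 0, 9, 11, 12, 7, 3]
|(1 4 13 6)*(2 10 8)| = |(1 4 13 6)(2 10 8)| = 12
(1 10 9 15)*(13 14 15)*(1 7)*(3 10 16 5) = (1 16 5 3 10 9 13 14 15 7) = [0, 16, 2, 10, 4, 3, 6, 1, 8, 13, 9, 11, 12, 14, 15, 7, 5]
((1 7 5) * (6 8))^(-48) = (8)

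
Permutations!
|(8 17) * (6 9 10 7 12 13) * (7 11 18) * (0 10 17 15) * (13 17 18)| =12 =|(0 10 11 13 6 9 18 7 12 17 8 15)|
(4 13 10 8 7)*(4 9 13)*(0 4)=(0 4)(7 9 13 10 8)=[4, 1, 2, 3, 0, 5, 6, 9, 7, 13, 8, 11, 12, 10]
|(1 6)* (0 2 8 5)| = |(0 2 8 5)(1 6)| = 4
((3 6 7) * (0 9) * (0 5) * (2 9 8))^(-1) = (0 5 9 2 8)(3 7 6)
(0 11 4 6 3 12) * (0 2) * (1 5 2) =(0 11 4 6 3 12 1 5 2) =[11, 5, 0, 12, 6, 2, 3, 7, 8, 9, 10, 4, 1]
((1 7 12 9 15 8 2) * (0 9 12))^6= ((0 9 15 8 2 1 7))^6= (0 7 1 2 8 15 9)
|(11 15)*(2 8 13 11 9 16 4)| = 8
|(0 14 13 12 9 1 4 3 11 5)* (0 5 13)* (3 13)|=10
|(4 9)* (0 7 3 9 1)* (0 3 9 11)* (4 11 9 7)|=6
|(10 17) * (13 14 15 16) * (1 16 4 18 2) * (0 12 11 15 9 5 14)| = 30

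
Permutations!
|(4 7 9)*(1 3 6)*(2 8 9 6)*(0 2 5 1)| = |(0 2 8 9 4 7 6)(1 3 5)| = 21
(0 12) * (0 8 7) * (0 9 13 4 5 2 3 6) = (0 12 8 7 9 13 4 5 2 3 6) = [12, 1, 3, 6, 5, 2, 0, 9, 7, 13, 10, 11, 8, 4]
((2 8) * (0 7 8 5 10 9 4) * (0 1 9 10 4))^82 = (10)(0 8 5 1)(2 4 9 7) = ((10)(0 7 8 2 5 4 1 9))^82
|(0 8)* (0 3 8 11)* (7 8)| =6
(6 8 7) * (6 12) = (6 8 7 12) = [0, 1, 2, 3, 4, 5, 8, 12, 7, 9, 10, 11, 6]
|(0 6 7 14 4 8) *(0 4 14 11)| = |(14)(0 6 7 11)(4 8)| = 4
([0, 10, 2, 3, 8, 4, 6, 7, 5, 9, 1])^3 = (1 10)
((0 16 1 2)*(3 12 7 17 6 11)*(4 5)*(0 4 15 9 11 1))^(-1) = (0 16)(1 6 17 7 12 3 11 9 15 5 4 2)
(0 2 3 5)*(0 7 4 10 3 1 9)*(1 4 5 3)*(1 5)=(0 2 4 10 5 7 1 9)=[2, 9, 4, 3, 10, 7, 6, 1, 8, 0, 5]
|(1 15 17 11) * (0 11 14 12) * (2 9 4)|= 21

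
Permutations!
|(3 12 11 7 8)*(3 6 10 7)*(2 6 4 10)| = 12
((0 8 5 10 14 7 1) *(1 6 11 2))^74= ((0 8 5 10 14 7 6 11 2 1))^74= (0 14 2 5 6)(1 10 11 8 7)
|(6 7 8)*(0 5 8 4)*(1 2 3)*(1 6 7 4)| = 9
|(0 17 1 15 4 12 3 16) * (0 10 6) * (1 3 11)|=|(0 17 3 16 10 6)(1 15 4 12 11)|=30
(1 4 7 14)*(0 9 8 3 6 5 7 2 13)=(0 9 8 3 6 5 7 14 1 4 2 13)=[9, 4, 13, 6, 2, 7, 5, 14, 3, 8, 10, 11, 12, 0, 1]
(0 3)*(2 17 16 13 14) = (0 3)(2 17 16 13 14) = [3, 1, 17, 0, 4, 5, 6, 7, 8, 9, 10, 11, 12, 14, 2, 15, 13, 16]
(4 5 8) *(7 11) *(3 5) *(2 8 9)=(2 8 4 3 5 9)(7 11)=[0, 1, 8, 5, 3, 9, 6, 11, 4, 2, 10, 7]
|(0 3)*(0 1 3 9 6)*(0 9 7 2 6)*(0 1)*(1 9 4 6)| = 10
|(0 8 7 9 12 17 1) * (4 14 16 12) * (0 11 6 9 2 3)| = |(0 8 7 2 3)(1 11 6 9 4 14 16 12 17)| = 45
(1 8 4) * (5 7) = (1 8 4)(5 7) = [0, 8, 2, 3, 1, 7, 6, 5, 4]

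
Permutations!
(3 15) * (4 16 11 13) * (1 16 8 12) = [0, 16, 2, 15, 8, 5, 6, 7, 12, 9, 10, 13, 1, 4, 14, 3, 11] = (1 16 11 13 4 8 12)(3 15)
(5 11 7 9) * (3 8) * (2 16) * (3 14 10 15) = [0, 1, 16, 8, 4, 11, 6, 9, 14, 5, 15, 7, 12, 13, 10, 3, 2] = (2 16)(3 8 14 10 15)(5 11 7 9)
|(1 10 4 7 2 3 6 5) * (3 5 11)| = |(1 10 4 7 2 5)(3 6 11)| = 6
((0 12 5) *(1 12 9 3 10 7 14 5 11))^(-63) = (14)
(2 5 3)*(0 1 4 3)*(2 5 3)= (0 1 4 2 3 5)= [1, 4, 3, 5, 2, 0]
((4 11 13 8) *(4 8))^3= ((4 11 13))^3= (13)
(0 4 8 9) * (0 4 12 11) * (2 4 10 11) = [12, 1, 4, 3, 8, 5, 6, 7, 9, 10, 11, 0, 2] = (0 12 2 4 8 9 10 11)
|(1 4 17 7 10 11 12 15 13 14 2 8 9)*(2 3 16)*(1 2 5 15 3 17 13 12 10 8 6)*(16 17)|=30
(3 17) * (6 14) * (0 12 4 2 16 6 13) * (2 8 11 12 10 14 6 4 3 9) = (0 10 14 13)(2 16 4 8 11 12 3 17 9) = [10, 1, 16, 17, 8, 5, 6, 7, 11, 2, 14, 12, 3, 0, 13, 15, 4, 9]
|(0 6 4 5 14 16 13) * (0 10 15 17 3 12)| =|(0 6 4 5 14 16 13 10 15 17 3 12)| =12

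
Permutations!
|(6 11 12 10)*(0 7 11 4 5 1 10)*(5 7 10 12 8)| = 10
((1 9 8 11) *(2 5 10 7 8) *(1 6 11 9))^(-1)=(2 9 8 7 10 5)(6 11)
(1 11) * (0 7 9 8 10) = (0 7 9 8 10)(1 11) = [7, 11, 2, 3, 4, 5, 6, 9, 10, 8, 0, 1]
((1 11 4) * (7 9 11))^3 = ((1 7 9 11 4))^3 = (1 11 7 4 9)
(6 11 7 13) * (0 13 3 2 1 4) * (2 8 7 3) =(0 13 6 11 3 8 7 2 1 4) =[13, 4, 1, 8, 0, 5, 11, 2, 7, 9, 10, 3, 12, 6]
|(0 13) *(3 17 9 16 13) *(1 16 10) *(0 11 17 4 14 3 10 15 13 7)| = 15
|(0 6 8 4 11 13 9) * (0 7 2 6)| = 8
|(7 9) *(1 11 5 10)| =|(1 11 5 10)(7 9)| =4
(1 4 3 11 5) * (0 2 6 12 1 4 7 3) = [2, 7, 6, 11, 0, 4, 12, 3, 8, 9, 10, 5, 1] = (0 2 6 12 1 7 3 11 5 4)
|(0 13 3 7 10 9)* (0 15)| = 7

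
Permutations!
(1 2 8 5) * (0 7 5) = (0 7 5 1 2 8) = [7, 2, 8, 3, 4, 1, 6, 5, 0]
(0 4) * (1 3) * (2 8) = (0 4)(1 3)(2 8) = [4, 3, 8, 1, 0, 5, 6, 7, 2]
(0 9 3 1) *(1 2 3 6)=(0 9 6 1)(2 3)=[9, 0, 3, 2, 4, 5, 1, 7, 8, 6]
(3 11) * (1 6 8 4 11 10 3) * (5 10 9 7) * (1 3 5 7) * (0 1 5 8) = (0 1 6)(3 9 5 10 8 4 11) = [1, 6, 2, 9, 11, 10, 0, 7, 4, 5, 8, 3]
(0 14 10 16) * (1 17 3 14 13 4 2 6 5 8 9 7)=(0 13 4 2 6 5 8 9 7 1 17 3 14 10 16)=[13, 17, 6, 14, 2, 8, 5, 1, 9, 7, 16, 11, 12, 4, 10, 15, 0, 3]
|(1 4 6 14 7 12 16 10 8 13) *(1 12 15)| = 30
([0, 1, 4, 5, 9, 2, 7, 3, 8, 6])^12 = [0, 1, 3, 6, 5, 7, 4, 9, 8, 2]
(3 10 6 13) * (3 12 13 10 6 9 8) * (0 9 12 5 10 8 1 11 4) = (0 9 1 11 4)(3 6 8)(5 10 12 13) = [9, 11, 2, 6, 0, 10, 8, 7, 3, 1, 12, 4, 13, 5]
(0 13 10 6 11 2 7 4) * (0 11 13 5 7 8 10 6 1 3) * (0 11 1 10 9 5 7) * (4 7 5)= (0 5)(1 3 11 2 8 9 4)(6 13)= [5, 3, 8, 11, 1, 0, 13, 7, 9, 4, 10, 2, 12, 6]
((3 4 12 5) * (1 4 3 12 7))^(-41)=((1 4 7)(5 12))^(-41)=(1 4 7)(5 12)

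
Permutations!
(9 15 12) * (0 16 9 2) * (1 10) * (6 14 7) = (0 16 9 15 12 2)(1 10)(6 14 7) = [16, 10, 0, 3, 4, 5, 14, 6, 8, 15, 1, 11, 2, 13, 7, 12, 9]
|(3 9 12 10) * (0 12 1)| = 6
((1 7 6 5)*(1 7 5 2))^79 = (1 2 6 7 5)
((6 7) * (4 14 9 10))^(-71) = (4 14 9 10)(6 7)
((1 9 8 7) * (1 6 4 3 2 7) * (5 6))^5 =(1 8 9)(2 3 4 6 5 7)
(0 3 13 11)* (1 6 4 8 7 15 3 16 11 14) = (0 16 11)(1 6 4 8 7 15 3 13 14) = [16, 6, 2, 13, 8, 5, 4, 15, 7, 9, 10, 0, 12, 14, 1, 3, 11]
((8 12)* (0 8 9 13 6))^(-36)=(13)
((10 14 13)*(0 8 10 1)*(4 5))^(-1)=(0 1 13 14 10 8)(4 5)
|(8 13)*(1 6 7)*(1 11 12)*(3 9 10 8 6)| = 10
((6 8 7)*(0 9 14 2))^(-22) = ((0 9 14 2)(6 8 7))^(-22) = (0 14)(2 9)(6 7 8)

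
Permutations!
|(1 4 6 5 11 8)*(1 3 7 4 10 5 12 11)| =|(1 10 5)(3 7 4 6 12 11 8)| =21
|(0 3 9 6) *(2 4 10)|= |(0 3 9 6)(2 4 10)|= 12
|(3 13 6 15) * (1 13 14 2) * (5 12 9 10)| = 28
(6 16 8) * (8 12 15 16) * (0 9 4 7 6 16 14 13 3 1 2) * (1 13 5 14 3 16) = (0 9 4 7 6 8 1 2)(3 13 16 12 15)(5 14) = [9, 2, 0, 13, 7, 14, 8, 6, 1, 4, 10, 11, 15, 16, 5, 3, 12]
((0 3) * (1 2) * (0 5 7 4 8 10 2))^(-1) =(0 1 2 10 8 4 7 5 3)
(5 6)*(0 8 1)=(0 8 1)(5 6)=[8, 0, 2, 3, 4, 6, 5, 7, 1]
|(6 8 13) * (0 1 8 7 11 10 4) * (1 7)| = |(0 7 11 10 4)(1 8 13 6)| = 20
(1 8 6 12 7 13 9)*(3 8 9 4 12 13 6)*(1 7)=(1 9 7 6 13 4 12)(3 8)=[0, 9, 2, 8, 12, 5, 13, 6, 3, 7, 10, 11, 1, 4]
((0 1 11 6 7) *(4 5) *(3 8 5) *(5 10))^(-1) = ((0 1 11 6 7)(3 8 10 5 4))^(-1) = (0 7 6 11 1)(3 4 5 10 8)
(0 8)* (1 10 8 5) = [5, 10, 2, 3, 4, 1, 6, 7, 0, 9, 8] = (0 5 1 10 8)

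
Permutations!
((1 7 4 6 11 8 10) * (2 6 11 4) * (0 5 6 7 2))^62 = (0 6 11 10 2)(1 7 5 4 8)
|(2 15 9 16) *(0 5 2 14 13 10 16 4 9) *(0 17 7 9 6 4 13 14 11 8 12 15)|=|(0 5 2)(4 6)(7 9 13 10 16 11 8 12 15 17)|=30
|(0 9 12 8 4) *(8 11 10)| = |(0 9 12 11 10 8 4)| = 7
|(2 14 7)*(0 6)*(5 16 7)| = 10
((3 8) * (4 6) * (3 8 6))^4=(8)(3 6 4)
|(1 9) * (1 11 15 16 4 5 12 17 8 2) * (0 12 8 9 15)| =35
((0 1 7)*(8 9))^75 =((0 1 7)(8 9))^75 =(8 9)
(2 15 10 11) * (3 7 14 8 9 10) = (2 15 3 7 14 8 9 10 11) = [0, 1, 15, 7, 4, 5, 6, 14, 9, 10, 11, 2, 12, 13, 8, 3]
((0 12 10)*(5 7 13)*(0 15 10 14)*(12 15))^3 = ((0 15 10 12 14)(5 7 13))^3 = (0 12 15 14 10)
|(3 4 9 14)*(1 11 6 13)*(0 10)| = |(0 10)(1 11 6 13)(3 4 9 14)| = 4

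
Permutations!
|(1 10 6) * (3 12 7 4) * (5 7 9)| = |(1 10 6)(3 12 9 5 7 4)| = 6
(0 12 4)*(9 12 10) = (0 10 9 12 4) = [10, 1, 2, 3, 0, 5, 6, 7, 8, 12, 9, 11, 4]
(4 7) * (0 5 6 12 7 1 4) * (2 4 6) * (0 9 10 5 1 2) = (0 1 6 12 7 9 10 5)(2 4) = [1, 6, 4, 3, 2, 0, 12, 9, 8, 10, 5, 11, 7]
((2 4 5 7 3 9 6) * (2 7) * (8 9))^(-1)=((2 4 5)(3 8 9 6 7))^(-1)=(2 5 4)(3 7 6 9 8)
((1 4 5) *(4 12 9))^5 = (12)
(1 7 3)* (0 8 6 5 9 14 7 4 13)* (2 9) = (0 8 6 5 2 9 14 7 3 1 4 13) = [8, 4, 9, 1, 13, 2, 5, 3, 6, 14, 10, 11, 12, 0, 7]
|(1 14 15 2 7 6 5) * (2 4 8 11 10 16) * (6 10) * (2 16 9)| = 8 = |(16)(1 14 15 4 8 11 6 5)(2 7 10 9)|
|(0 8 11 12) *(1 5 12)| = |(0 8 11 1 5 12)| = 6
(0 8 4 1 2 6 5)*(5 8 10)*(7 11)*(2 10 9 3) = (0 9 3 2 6 8 4 1 10 5)(7 11) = [9, 10, 6, 2, 1, 0, 8, 11, 4, 3, 5, 7]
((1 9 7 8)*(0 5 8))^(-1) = ((0 5 8 1 9 7))^(-1) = (0 7 9 1 8 5)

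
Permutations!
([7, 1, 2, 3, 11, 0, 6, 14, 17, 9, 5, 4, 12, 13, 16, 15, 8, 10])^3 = (0 16 10 7 8 5 14 17)(4 11)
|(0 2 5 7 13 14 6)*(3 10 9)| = 21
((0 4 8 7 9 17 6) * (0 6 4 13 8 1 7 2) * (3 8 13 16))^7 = ((0 16 3 8 2)(1 7 9 17 4))^7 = (0 3 2 16 8)(1 9 4 7 17)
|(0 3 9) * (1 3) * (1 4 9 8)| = 3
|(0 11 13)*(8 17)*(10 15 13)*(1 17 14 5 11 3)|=|(0 3 1 17 8 14 5 11 10 15 13)|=11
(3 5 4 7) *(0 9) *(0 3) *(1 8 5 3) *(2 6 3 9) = (0 2 6 3 9 1 8 5 4 7) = [2, 8, 6, 9, 7, 4, 3, 0, 5, 1]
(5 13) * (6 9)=(5 13)(6 9)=[0, 1, 2, 3, 4, 13, 9, 7, 8, 6, 10, 11, 12, 5]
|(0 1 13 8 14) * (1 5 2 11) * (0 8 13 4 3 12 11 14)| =5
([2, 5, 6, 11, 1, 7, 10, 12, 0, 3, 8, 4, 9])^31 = [2, 4, 6, 9, 11, 1, 10, 5, 0, 12, 8, 3, 7]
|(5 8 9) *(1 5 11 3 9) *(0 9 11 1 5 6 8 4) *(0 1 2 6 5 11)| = |(0 9 2 6 8 11 3)(1 5 4)| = 21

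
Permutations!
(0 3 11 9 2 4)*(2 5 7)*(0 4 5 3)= [0, 1, 5, 11, 4, 7, 6, 2, 8, 3, 10, 9]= (2 5 7)(3 11 9)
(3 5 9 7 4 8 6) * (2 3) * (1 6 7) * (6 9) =(1 9)(2 3 5 6)(4 8 7) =[0, 9, 3, 5, 8, 6, 2, 4, 7, 1]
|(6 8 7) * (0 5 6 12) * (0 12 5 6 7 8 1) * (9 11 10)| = |(12)(0 6 1)(5 7)(9 11 10)| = 6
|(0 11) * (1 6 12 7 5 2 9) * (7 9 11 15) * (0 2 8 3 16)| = |(0 15 7 5 8 3 16)(1 6 12 9)(2 11)| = 28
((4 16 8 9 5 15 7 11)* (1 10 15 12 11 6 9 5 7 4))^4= ((1 10 15 4 16 8 5 12 11)(6 9 7))^4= (1 16 11 4 12 15 5 10 8)(6 9 7)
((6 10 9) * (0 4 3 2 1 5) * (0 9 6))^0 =(10)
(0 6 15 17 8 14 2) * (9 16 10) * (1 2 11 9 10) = [6, 2, 0, 3, 4, 5, 15, 7, 14, 16, 10, 9, 12, 13, 11, 17, 1, 8] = (0 6 15 17 8 14 11 9 16 1 2)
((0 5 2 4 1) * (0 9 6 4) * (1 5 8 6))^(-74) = (9)(0 5 6)(2 4 8)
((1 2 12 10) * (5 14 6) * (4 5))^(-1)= (1 10 12 2)(4 6 14 5)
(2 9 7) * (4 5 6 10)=(2 9 7)(4 5 6 10)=[0, 1, 9, 3, 5, 6, 10, 2, 8, 7, 4]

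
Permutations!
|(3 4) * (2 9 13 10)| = 4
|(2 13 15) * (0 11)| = |(0 11)(2 13 15)| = 6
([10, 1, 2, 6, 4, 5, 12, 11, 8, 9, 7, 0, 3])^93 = [10, 1, 2, 3, 4, 5, 6, 11, 8, 9, 7, 0, 12]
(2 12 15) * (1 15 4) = [0, 15, 12, 3, 1, 5, 6, 7, 8, 9, 10, 11, 4, 13, 14, 2] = (1 15 2 12 4)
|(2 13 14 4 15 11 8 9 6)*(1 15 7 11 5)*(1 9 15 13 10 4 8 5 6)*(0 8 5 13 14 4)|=|(0 8 15 6 2 10)(1 14 5 9)(4 7 11 13)|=12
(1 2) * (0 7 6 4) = (0 7 6 4)(1 2) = [7, 2, 1, 3, 0, 5, 4, 6]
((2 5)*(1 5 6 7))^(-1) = ((1 5 2 6 7))^(-1) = (1 7 6 2 5)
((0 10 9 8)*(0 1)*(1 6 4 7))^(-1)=(0 1 7 4 6 8 9 10)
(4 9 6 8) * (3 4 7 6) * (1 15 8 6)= [0, 15, 2, 4, 9, 5, 6, 1, 7, 3, 10, 11, 12, 13, 14, 8]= (1 15 8 7)(3 4 9)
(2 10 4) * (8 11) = [0, 1, 10, 3, 2, 5, 6, 7, 11, 9, 4, 8] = (2 10 4)(8 11)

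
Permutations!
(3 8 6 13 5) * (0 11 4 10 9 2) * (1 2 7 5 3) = (0 11 4 10 9 7 5 1 2)(3 8 6 13) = [11, 2, 0, 8, 10, 1, 13, 5, 6, 7, 9, 4, 12, 3]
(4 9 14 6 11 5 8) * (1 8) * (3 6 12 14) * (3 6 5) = [0, 8, 2, 5, 9, 1, 11, 7, 4, 6, 10, 3, 14, 13, 12] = (1 8 4 9 6 11 3 5)(12 14)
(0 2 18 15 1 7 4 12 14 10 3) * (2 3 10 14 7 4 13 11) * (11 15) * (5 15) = (0 3)(1 4 12 7 13 5 15)(2 18 11) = [3, 4, 18, 0, 12, 15, 6, 13, 8, 9, 10, 2, 7, 5, 14, 1, 16, 17, 11]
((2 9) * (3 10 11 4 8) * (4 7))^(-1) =((2 9)(3 10 11 7 4 8))^(-1) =(2 9)(3 8 4 7 11 10)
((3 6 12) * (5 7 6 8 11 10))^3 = ((3 8 11 10 5 7 6 12))^3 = (3 10 6 8 5 12 11 7)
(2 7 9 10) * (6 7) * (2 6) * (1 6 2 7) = [0, 6, 7, 3, 4, 5, 1, 9, 8, 10, 2] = (1 6)(2 7 9 10)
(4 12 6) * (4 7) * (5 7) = [0, 1, 2, 3, 12, 7, 5, 4, 8, 9, 10, 11, 6] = (4 12 6 5 7)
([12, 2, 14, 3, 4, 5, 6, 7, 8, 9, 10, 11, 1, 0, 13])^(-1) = (0 13 14 2 1 12)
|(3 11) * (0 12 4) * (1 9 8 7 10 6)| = |(0 12 4)(1 9 8 7 10 6)(3 11)| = 6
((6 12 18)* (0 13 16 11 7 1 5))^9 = (18)(0 16 7 5 13 11 1)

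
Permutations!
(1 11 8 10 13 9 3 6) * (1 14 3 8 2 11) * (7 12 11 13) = (2 13 9 8 10 7 12 11)(3 6 14) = [0, 1, 13, 6, 4, 5, 14, 12, 10, 8, 7, 2, 11, 9, 3]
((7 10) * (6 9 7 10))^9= ((10)(6 9 7))^9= (10)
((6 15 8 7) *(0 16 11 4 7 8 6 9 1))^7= (16)(6 15)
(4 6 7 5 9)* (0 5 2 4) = (0 5 9)(2 4 6 7) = [5, 1, 4, 3, 6, 9, 7, 2, 8, 0]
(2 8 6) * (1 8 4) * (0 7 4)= (0 7 4 1 8 6 2)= [7, 8, 0, 3, 1, 5, 2, 4, 6]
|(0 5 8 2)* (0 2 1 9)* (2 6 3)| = 15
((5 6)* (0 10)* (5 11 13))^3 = ((0 10)(5 6 11 13))^3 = (0 10)(5 13 11 6)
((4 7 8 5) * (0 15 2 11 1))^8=((0 15 2 11 1)(4 7 8 5))^8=(0 11 15 1 2)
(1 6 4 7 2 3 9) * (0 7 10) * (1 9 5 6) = (0 7 2 3 5 6 4 10) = [7, 1, 3, 5, 10, 6, 4, 2, 8, 9, 0]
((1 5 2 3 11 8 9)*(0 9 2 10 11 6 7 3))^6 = (0 8 10 1)(2 11 5 9)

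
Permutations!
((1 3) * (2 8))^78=((1 3)(2 8))^78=(8)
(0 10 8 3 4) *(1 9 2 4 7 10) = (0 1 9 2 4)(3 7 10 8) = [1, 9, 4, 7, 0, 5, 6, 10, 3, 2, 8]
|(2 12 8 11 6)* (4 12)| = |(2 4 12 8 11 6)| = 6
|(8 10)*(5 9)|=2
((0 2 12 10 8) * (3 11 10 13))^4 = (0 3)(2 11)(8 13)(10 12)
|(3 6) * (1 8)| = 2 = |(1 8)(3 6)|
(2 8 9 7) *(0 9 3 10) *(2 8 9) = (0 2 9 7 8 3 10) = [2, 1, 9, 10, 4, 5, 6, 8, 3, 7, 0]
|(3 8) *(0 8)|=3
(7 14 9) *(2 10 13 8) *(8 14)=(2 10 13 14 9 7 8)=[0, 1, 10, 3, 4, 5, 6, 8, 2, 7, 13, 11, 12, 14, 9]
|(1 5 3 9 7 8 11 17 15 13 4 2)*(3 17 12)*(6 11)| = |(1 5 17 15 13 4 2)(3 9 7 8 6 11 12)| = 7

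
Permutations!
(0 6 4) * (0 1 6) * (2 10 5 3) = [0, 6, 10, 2, 1, 3, 4, 7, 8, 9, 5] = (1 6 4)(2 10 5 3)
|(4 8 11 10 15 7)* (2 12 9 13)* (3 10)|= |(2 12 9 13)(3 10 15 7 4 8 11)|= 28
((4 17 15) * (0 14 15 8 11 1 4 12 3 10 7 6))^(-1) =((0 14 15 12 3 10 7 6)(1 4 17 8 11))^(-1) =(0 6 7 10 3 12 15 14)(1 11 8 17 4)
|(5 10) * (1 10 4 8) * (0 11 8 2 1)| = 15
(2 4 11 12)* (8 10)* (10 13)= (2 4 11 12)(8 13 10)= [0, 1, 4, 3, 11, 5, 6, 7, 13, 9, 8, 12, 2, 10]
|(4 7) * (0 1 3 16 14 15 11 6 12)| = |(0 1 3 16 14 15 11 6 12)(4 7)| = 18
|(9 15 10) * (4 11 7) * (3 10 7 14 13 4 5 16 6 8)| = 36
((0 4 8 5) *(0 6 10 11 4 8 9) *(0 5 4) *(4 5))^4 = (0 10 5)(6 8 11)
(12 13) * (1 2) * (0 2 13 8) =(0 2 1 13 12 8) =[2, 13, 1, 3, 4, 5, 6, 7, 0, 9, 10, 11, 8, 12]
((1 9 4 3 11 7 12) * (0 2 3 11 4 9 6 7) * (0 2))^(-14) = ((1 6 7 12)(2 3 4 11))^(-14) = (1 7)(2 4)(3 11)(6 12)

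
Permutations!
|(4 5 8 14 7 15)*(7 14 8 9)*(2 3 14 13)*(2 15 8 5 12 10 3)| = 28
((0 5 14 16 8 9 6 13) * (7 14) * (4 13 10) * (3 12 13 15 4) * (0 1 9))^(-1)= (0 8 16 14 7 5)(1 13 12 3 10 6 9)(4 15)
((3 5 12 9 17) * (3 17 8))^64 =((17)(3 5 12 9 8))^64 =(17)(3 8 9 12 5)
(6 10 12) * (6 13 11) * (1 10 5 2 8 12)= (1 10)(2 8 12 13 11 6 5)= [0, 10, 8, 3, 4, 2, 5, 7, 12, 9, 1, 6, 13, 11]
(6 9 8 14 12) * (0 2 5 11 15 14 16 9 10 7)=[2, 1, 5, 3, 4, 11, 10, 0, 16, 8, 7, 15, 6, 13, 12, 14, 9]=(0 2 5 11 15 14 12 6 10 7)(8 16 9)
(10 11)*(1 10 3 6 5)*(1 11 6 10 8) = (1 8)(3 10 6 5 11) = [0, 8, 2, 10, 4, 11, 5, 7, 1, 9, 6, 3]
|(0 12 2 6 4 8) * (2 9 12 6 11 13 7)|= 4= |(0 6 4 8)(2 11 13 7)(9 12)|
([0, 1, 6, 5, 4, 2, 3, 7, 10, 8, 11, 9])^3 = (2 5 3 6)(8 9 11 10)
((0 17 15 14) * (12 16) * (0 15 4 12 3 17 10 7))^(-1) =((0 10 7)(3 17 4 12 16)(14 15))^(-1) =(0 7 10)(3 16 12 4 17)(14 15)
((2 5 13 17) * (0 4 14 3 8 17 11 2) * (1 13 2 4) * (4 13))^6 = (0 17 8 3 14 4 1)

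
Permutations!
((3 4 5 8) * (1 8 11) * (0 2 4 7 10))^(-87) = (0 5 8 10 4 1 7 2 11 3)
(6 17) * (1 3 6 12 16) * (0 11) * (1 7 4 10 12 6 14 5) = (0 11)(1 3 14 5)(4 10 12 16 7)(6 17) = [11, 3, 2, 14, 10, 1, 17, 4, 8, 9, 12, 0, 16, 13, 5, 15, 7, 6]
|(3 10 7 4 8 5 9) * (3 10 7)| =7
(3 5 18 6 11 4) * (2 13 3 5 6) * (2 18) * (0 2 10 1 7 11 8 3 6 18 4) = (0 2 13 6 8 3 18 4 5 10 1 7 11) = [2, 7, 13, 18, 5, 10, 8, 11, 3, 9, 1, 0, 12, 6, 14, 15, 16, 17, 4]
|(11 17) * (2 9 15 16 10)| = |(2 9 15 16 10)(11 17)| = 10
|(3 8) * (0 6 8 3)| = 3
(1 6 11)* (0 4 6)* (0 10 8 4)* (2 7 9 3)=(1 10 8 4 6 11)(2 7 9 3)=[0, 10, 7, 2, 6, 5, 11, 9, 4, 3, 8, 1]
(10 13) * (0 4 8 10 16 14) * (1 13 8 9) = (0 4 9 1 13 16 14)(8 10) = [4, 13, 2, 3, 9, 5, 6, 7, 10, 1, 8, 11, 12, 16, 0, 15, 14]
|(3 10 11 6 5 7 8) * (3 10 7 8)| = |(3 7)(5 8 10 11 6)| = 10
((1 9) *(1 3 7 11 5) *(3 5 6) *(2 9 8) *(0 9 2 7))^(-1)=(0 3 6 11 7 8 1 5 9)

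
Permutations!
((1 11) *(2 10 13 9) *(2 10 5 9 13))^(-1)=(13)(1 11)(2 10 9 5)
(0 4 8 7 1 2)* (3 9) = (0 4 8 7 1 2)(3 9) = [4, 2, 0, 9, 8, 5, 6, 1, 7, 3]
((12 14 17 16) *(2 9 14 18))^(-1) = (2 18 12 16 17 14 9)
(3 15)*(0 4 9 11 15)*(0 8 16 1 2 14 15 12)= (0 4 9 11 12)(1 2 14 15 3 8 16)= [4, 2, 14, 8, 9, 5, 6, 7, 16, 11, 10, 12, 0, 13, 15, 3, 1]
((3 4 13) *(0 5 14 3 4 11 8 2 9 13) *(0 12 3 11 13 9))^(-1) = (0 2 8 11 14 5)(3 12 4 13)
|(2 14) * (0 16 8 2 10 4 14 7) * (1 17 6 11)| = 60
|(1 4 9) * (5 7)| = 6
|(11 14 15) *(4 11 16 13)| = 6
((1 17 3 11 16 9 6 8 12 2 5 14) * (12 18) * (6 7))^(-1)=(1 14 5 2 12 18 8 6 7 9 16 11 3 17)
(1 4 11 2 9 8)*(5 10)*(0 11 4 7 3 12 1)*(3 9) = (0 11 2 3 12 1 7 9 8)(5 10) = [11, 7, 3, 12, 4, 10, 6, 9, 0, 8, 5, 2, 1]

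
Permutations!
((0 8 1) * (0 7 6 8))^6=((1 7 6 8))^6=(1 6)(7 8)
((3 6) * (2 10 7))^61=((2 10 7)(3 6))^61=(2 10 7)(3 6)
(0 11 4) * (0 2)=(0 11 4 2)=[11, 1, 0, 3, 2, 5, 6, 7, 8, 9, 10, 4]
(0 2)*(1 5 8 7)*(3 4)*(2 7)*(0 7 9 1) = (0 9 1 5 8 2 7)(3 4) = [9, 5, 7, 4, 3, 8, 6, 0, 2, 1]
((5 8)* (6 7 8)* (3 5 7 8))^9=(3 7 8 6 5)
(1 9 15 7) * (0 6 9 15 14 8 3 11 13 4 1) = (0 6 9 14 8 3 11 13 4 1 15 7) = [6, 15, 2, 11, 1, 5, 9, 0, 3, 14, 10, 13, 12, 4, 8, 7]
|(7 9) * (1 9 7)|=2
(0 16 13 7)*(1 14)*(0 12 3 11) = [16, 14, 2, 11, 4, 5, 6, 12, 8, 9, 10, 0, 3, 7, 1, 15, 13] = (0 16 13 7 12 3 11)(1 14)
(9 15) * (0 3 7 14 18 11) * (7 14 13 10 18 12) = [3, 1, 2, 14, 4, 5, 6, 13, 8, 15, 18, 0, 7, 10, 12, 9, 16, 17, 11] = (0 3 14 12 7 13 10 18 11)(9 15)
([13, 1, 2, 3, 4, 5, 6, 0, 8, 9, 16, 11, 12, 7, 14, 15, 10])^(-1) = [7, 1, 2, 3, 4, 5, 6, 13, 8, 9, 16, 11, 12, 0, 14, 15, 10]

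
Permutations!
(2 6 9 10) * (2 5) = (2 6 9 10 5) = [0, 1, 6, 3, 4, 2, 9, 7, 8, 10, 5]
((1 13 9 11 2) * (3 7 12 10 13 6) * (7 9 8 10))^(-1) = ((1 6 3 9 11 2)(7 12)(8 10 13))^(-1) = (1 2 11 9 3 6)(7 12)(8 13 10)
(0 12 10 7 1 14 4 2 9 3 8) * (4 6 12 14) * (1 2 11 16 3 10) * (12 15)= (0 14 6 15 12 1 4 11 16 3 8)(2 9 10 7)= [14, 4, 9, 8, 11, 5, 15, 2, 0, 10, 7, 16, 1, 13, 6, 12, 3]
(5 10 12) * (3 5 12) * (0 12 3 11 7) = (0 12 3 5 10 11 7) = [12, 1, 2, 5, 4, 10, 6, 0, 8, 9, 11, 7, 3]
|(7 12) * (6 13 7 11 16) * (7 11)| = 4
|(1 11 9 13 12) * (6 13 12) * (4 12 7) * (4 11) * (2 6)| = |(1 4 12)(2 6 13)(7 11 9)| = 3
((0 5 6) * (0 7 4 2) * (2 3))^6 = ((0 5 6 7 4 3 2))^6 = (0 2 3 4 7 6 5)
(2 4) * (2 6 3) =(2 4 6 3) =[0, 1, 4, 2, 6, 5, 3]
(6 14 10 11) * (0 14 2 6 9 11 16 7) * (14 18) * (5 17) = [18, 1, 6, 3, 4, 17, 2, 0, 8, 11, 16, 9, 12, 13, 10, 15, 7, 5, 14] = (0 18 14 10 16 7)(2 6)(5 17)(9 11)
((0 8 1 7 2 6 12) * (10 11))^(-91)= (12)(10 11)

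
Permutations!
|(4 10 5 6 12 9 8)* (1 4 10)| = 6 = |(1 4)(5 6 12 9 8 10)|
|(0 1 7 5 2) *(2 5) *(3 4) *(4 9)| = |(0 1 7 2)(3 9 4)| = 12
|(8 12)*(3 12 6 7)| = |(3 12 8 6 7)| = 5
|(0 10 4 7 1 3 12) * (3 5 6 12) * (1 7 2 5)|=|(0 10 4 2 5 6 12)|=7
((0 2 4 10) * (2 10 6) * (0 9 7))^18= ((0 10 9 7)(2 4 6))^18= (0 9)(7 10)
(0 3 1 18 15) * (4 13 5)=[3, 18, 2, 1, 13, 4, 6, 7, 8, 9, 10, 11, 12, 5, 14, 0, 16, 17, 15]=(0 3 1 18 15)(4 13 5)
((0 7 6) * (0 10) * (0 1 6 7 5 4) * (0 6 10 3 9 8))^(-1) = (0 8 9 3 6 4 5)(1 10)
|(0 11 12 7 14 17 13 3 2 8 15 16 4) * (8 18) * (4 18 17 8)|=|(0 11 12 7 14 8 15 16 18 4)(2 17 13 3)|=20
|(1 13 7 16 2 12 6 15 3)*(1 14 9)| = 11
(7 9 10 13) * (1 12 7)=(1 12 7 9 10 13)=[0, 12, 2, 3, 4, 5, 6, 9, 8, 10, 13, 11, 7, 1]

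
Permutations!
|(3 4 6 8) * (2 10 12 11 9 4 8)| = |(2 10 12 11 9 4 6)(3 8)| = 14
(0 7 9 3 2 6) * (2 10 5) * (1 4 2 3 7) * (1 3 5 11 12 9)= (0 3 10 11 12 9 7 1 4 2 6)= [3, 4, 6, 10, 2, 5, 0, 1, 8, 7, 11, 12, 9]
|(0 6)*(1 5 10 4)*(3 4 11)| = 6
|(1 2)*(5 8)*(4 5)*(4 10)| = |(1 2)(4 5 8 10)| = 4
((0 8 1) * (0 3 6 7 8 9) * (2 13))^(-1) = ((0 9)(1 3 6 7 8)(2 13))^(-1) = (0 9)(1 8 7 6 3)(2 13)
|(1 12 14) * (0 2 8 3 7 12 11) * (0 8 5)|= 21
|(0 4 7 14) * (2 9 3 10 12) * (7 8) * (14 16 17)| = 35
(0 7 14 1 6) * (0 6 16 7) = [0, 16, 2, 3, 4, 5, 6, 14, 8, 9, 10, 11, 12, 13, 1, 15, 7] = (1 16 7 14)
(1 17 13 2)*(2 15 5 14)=[0, 17, 1, 3, 4, 14, 6, 7, 8, 9, 10, 11, 12, 15, 2, 5, 16, 13]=(1 17 13 15 5 14 2)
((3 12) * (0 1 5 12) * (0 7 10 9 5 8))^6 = (12)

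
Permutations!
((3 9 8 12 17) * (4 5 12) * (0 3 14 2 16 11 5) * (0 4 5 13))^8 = ((0 3 9 8 5 12 17 14 2 16 11 13))^8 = (0 2 5)(3 16 12)(8 13 14)(9 11 17)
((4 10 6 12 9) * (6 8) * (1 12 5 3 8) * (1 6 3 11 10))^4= (12)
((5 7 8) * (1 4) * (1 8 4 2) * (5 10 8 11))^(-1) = (1 2)(4 7 5 11)(8 10)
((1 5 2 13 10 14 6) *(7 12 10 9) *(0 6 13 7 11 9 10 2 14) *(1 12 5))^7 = (0 13 5 2 6 10 14 7 12)(9 11)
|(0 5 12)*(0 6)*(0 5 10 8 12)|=6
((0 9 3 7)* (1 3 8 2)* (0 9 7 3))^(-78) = (9)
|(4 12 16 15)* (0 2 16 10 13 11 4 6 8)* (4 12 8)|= |(0 2 16 15 6 4 8)(10 13 11 12)|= 28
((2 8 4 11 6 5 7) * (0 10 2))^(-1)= ((0 10 2 8 4 11 6 5 7))^(-1)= (0 7 5 6 11 4 8 2 10)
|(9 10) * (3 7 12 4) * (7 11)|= |(3 11 7 12 4)(9 10)|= 10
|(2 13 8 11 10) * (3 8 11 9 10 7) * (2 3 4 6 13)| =|(3 8 9 10)(4 6 13 11 7)| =20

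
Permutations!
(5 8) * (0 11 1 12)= (0 11 1 12)(5 8)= [11, 12, 2, 3, 4, 8, 6, 7, 5, 9, 10, 1, 0]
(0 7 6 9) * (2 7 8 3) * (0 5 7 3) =(0 8)(2 3)(5 7 6 9) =[8, 1, 3, 2, 4, 7, 9, 6, 0, 5]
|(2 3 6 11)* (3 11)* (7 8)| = 2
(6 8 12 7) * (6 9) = (6 8 12 7 9) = [0, 1, 2, 3, 4, 5, 8, 9, 12, 6, 10, 11, 7]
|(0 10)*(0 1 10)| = |(1 10)| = 2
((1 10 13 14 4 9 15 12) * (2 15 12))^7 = (2 15)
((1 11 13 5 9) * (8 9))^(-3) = ((1 11 13 5 8 9))^(-3) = (1 5)(8 11)(9 13)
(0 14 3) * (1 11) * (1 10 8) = (0 14 3)(1 11 10 8) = [14, 11, 2, 0, 4, 5, 6, 7, 1, 9, 8, 10, 12, 13, 3]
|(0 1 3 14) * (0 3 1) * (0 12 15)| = 6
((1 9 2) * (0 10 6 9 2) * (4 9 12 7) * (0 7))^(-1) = (0 12 6 10)(1 2)(4 7 9)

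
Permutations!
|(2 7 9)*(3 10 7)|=5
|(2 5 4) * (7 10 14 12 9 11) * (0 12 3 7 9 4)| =20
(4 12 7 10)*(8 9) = [0, 1, 2, 3, 12, 5, 6, 10, 9, 8, 4, 11, 7] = (4 12 7 10)(8 9)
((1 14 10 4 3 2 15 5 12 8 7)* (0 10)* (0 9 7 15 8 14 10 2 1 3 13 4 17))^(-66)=(0 17 10 1 3 7 9 14 12 5 15 8 2)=((0 2 8 15 5 12 14 9 7 3 1 10 17)(4 13))^(-66)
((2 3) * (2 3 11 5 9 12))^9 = (2 12 9 5 11)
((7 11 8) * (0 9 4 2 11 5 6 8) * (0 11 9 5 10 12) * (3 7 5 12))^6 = (12)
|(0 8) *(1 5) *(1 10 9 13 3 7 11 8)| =10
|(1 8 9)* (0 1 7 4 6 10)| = |(0 1 8 9 7 4 6 10)| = 8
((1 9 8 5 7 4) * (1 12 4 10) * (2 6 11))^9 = (1 5)(4 12)(7 9)(8 10)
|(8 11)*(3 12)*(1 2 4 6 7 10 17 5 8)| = 10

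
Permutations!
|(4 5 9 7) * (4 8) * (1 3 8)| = |(1 3 8 4 5 9 7)| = 7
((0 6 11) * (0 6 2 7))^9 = ((0 2 7)(6 11))^9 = (6 11)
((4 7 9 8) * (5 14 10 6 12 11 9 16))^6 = ((4 7 16 5 14 10 6 12 11 9 8))^6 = (4 6 7 12 16 11 5 9 14 8 10)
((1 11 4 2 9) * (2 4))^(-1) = ((1 11 2 9))^(-1) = (1 9 2 11)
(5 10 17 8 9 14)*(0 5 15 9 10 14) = [5, 1, 2, 3, 4, 14, 6, 7, 10, 0, 17, 11, 12, 13, 15, 9, 16, 8] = (0 5 14 15 9)(8 10 17)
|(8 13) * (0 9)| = 2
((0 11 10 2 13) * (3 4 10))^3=(0 4 13 3 2 11 10)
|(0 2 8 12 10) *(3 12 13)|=7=|(0 2 8 13 3 12 10)|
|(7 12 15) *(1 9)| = 6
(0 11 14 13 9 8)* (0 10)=(0 11 14 13 9 8 10)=[11, 1, 2, 3, 4, 5, 6, 7, 10, 8, 0, 14, 12, 9, 13]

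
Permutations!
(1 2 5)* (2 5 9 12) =(1 5)(2 9 12) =[0, 5, 9, 3, 4, 1, 6, 7, 8, 12, 10, 11, 2]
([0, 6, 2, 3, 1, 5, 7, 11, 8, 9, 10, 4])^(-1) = (1 4 11 7 6)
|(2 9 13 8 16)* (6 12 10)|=15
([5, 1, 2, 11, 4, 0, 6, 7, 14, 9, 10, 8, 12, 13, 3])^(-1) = [5, 1, 2, 14, 4, 0, 6, 7, 11, 9, 10, 3, 12, 13, 8]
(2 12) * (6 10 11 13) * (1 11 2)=(1 11 13 6 10 2 12)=[0, 11, 12, 3, 4, 5, 10, 7, 8, 9, 2, 13, 1, 6]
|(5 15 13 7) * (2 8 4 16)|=|(2 8 4 16)(5 15 13 7)|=4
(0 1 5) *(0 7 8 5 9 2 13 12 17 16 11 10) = (0 1 9 2 13 12 17 16 11 10)(5 7 8) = [1, 9, 13, 3, 4, 7, 6, 8, 5, 2, 0, 10, 17, 12, 14, 15, 11, 16]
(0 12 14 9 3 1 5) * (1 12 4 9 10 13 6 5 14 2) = (0 4 9 3 12 2 1 14 10 13 6 5) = [4, 14, 1, 12, 9, 0, 5, 7, 8, 3, 13, 11, 2, 6, 10]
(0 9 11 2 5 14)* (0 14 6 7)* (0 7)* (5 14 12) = (0 9 11 2 14 12 5 6) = [9, 1, 14, 3, 4, 6, 0, 7, 8, 11, 10, 2, 5, 13, 12]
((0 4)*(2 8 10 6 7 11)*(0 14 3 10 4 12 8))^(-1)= ((0 12 8 4 14 3 10 6 7 11 2))^(-1)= (0 2 11 7 6 10 3 14 4 8 12)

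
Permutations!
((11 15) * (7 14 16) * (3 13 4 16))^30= ((3 13 4 16 7 14)(11 15))^30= (16)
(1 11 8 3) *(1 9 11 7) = (1 7)(3 9 11 8) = [0, 7, 2, 9, 4, 5, 6, 1, 3, 11, 10, 8]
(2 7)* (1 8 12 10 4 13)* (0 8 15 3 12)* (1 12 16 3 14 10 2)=(0 8)(1 15 14 10 4 13 12 2 7)(3 16)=[8, 15, 7, 16, 13, 5, 6, 1, 0, 9, 4, 11, 2, 12, 10, 14, 3]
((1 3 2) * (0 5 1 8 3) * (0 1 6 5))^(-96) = ((2 8 3)(5 6))^(-96) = (8)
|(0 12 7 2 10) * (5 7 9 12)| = |(0 5 7 2 10)(9 12)| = 10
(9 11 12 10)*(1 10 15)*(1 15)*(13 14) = (15)(1 10 9 11 12)(13 14) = [0, 10, 2, 3, 4, 5, 6, 7, 8, 11, 9, 12, 1, 14, 13, 15]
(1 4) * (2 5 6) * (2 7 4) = (1 2 5 6 7 4) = [0, 2, 5, 3, 1, 6, 7, 4]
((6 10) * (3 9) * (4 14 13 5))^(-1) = (3 9)(4 5 13 14)(6 10)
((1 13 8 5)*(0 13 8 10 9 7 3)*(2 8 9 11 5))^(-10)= (0 3 7 9 1 5 11 10 13)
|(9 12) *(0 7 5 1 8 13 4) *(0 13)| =10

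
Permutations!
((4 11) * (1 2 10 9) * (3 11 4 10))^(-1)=((1 2 3 11 10 9))^(-1)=(1 9 10 11 3 2)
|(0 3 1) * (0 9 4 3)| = |(1 9 4 3)| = 4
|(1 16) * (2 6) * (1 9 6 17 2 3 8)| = |(1 16 9 6 3 8)(2 17)| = 6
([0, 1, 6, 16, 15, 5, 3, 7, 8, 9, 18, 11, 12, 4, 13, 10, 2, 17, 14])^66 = [0, 1, 3, 2, 4, 5, 16, 7, 8, 9, 10, 11, 12, 13, 14, 15, 6, 17, 18]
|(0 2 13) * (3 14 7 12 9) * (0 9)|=8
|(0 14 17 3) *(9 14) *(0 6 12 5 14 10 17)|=|(0 9 10 17 3 6 12 5 14)|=9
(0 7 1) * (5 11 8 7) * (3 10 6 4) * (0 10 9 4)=(0 5 11 8 7 1 10 6)(3 9 4)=[5, 10, 2, 9, 3, 11, 0, 1, 7, 4, 6, 8]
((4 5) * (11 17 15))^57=(17)(4 5)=((4 5)(11 17 15))^57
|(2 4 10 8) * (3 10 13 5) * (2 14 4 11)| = 14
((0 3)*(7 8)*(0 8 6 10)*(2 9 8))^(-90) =(0 6 8 2)(3 10 7 9)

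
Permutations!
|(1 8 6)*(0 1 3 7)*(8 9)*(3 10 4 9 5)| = 5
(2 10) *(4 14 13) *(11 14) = (2 10)(4 11 14 13) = [0, 1, 10, 3, 11, 5, 6, 7, 8, 9, 2, 14, 12, 4, 13]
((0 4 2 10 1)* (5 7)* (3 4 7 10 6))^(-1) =((0 7 5 10 1)(2 6 3 4))^(-1) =(0 1 10 5 7)(2 4 3 6)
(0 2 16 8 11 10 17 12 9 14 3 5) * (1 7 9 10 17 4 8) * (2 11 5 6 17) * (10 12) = [11, 7, 16, 6, 8, 0, 17, 9, 5, 14, 4, 2, 12, 13, 3, 15, 1, 10] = (0 11 2 16 1 7 9 14 3 6 17 10 4 8 5)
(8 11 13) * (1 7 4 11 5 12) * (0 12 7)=(0 12 1)(4 11 13 8 5 7)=[12, 0, 2, 3, 11, 7, 6, 4, 5, 9, 10, 13, 1, 8]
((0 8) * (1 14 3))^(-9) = ((0 8)(1 14 3))^(-9) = (14)(0 8)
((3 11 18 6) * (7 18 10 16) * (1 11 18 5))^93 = ((1 11 10 16 7 5)(3 18 6))^93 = (18)(1 16)(5 10)(7 11)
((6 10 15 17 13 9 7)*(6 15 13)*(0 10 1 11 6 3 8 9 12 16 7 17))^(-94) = (0 16 10 7 13 15 12)(1 6 11)(3 9)(8 17)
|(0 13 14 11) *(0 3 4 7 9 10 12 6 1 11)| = 9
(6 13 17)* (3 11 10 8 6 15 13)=(3 11 10 8 6)(13 17 15)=[0, 1, 2, 11, 4, 5, 3, 7, 6, 9, 8, 10, 12, 17, 14, 13, 16, 15]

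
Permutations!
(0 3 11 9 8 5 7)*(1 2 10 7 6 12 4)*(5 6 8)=(0 3 11 9 5 8 6 12 4 1 2 10 7)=[3, 2, 10, 11, 1, 8, 12, 0, 6, 5, 7, 9, 4]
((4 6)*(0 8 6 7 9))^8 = ((0 8 6 4 7 9))^8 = (0 6 7)(4 9 8)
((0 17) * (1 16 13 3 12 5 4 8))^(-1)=((0 17)(1 16 13 3 12 5 4 8))^(-1)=(0 17)(1 8 4 5 12 3 13 16)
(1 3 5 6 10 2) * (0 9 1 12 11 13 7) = [9, 3, 12, 5, 4, 6, 10, 0, 8, 1, 2, 13, 11, 7] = (0 9 1 3 5 6 10 2 12 11 13 7)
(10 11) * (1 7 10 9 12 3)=(1 7 10 11 9 12 3)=[0, 7, 2, 1, 4, 5, 6, 10, 8, 12, 11, 9, 3]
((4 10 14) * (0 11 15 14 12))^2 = ((0 11 15 14 4 10 12))^2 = (0 15 4 12 11 14 10)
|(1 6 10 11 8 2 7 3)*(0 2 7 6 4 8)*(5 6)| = |(0 2 5 6 10 11)(1 4 8 7 3)| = 30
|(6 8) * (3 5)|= |(3 5)(6 8)|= 2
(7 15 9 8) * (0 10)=(0 10)(7 15 9 8)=[10, 1, 2, 3, 4, 5, 6, 15, 7, 8, 0, 11, 12, 13, 14, 9]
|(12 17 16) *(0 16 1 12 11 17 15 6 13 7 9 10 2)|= 13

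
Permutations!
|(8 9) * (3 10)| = 2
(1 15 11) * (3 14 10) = (1 15 11)(3 14 10) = [0, 15, 2, 14, 4, 5, 6, 7, 8, 9, 3, 1, 12, 13, 10, 11]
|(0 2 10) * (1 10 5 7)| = |(0 2 5 7 1 10)| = 6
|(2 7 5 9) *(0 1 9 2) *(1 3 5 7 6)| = |(0 3 5 2 6 1 9)| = 7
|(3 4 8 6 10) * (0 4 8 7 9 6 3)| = 6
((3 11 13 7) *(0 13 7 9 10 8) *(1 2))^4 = (0 8 10 9 13)(3 11 7)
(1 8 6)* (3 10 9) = [0, 8, 2, 10, 4, 5, 1, 7, 6, 3, 9] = (1 8 6)(3 10 9)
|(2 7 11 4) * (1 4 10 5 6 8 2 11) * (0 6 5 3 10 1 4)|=8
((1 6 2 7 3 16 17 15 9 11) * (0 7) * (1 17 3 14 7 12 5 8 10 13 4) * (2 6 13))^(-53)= ((0 12 5 8 10 2)(1 13 4)(3 16)(7 14)(9 11 17 15))^(-53)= (0 12 5 8 10 2)(1 13 4)(3 16)(7 14)(9 15 17 11)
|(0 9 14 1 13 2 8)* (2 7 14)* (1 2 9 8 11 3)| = |(0 8)(1 13 7 14 2 11 3)| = 14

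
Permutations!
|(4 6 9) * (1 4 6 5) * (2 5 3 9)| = |(1 4 3 9 6 2 5)| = 7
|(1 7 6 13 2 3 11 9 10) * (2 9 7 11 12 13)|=10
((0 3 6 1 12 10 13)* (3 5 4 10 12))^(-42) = ((0 5 4 10 13)(1 3 6))^(-42) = (0 10 5 13 4)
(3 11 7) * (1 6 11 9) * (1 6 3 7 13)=(1 3 9 6 11 13)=[0, 3, 2, 9, 4, 5, 11, 7, 8, 6, 10, 13, 12, 1]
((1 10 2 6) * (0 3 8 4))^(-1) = ((0 3 8 4)(1 10 2 6))^(-1) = (0 4 8 3)(1 6 2 10)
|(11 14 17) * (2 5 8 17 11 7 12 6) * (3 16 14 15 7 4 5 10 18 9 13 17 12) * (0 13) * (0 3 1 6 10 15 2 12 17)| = 52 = |(0 13)(1 6 12 10 18 9 3 16 14 11 2 15 7)(4 5 8 17)|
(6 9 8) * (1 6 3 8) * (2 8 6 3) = (1 3 6 9)(2 8) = [0, 3, 8, 6, 4, 5, 9, 7, 2, 1]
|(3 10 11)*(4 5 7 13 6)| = |(3 10 11)(4 5 7 13 6)| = 15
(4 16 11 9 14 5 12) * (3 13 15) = (3 13 15)(4 16 11 9 14 5 12) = [0, 1, 2, 13, 16, 12, 6, 7, 8, 14, 10, 9, 4, 15, 5, 3, 11]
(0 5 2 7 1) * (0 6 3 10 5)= (1 6 3 10 5 2 7)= [0, 6, 7, 10, 4, 2, 3, 1, 8, 9, 5]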